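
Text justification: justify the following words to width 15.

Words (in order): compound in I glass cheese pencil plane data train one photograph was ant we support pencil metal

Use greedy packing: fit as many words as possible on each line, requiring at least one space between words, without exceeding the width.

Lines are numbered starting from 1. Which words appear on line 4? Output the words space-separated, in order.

Answer: data train one

Derivation:
Line 1: ['compound', 'in', 'I'] (min_width=13, slack=2)
Line 2: ['glass', 'cheese'] (min_width=12, slack=3)
Line 3: ['pencil', 'plane'] (min_width=12, slack=3)
Line 4: ['data', 'train', 'one'] (min_width=14, slack=1)
Line 5: ['photograph', 'was'] (min_width=14, slack=1)
Line 6: ['ant', 'we', 'support'] (min_width=14, slack=1)
Line 7: ['pencil', 'metal'] (min_width=12, slack=3)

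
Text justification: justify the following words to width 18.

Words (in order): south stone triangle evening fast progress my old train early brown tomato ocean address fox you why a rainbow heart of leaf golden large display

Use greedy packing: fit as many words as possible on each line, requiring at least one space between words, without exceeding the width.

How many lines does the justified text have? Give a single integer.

Line 1: ['south', 'stone'] (min_width=11, slack=7)
Line 2: ['triangle', 'evening'] (min_width=16, slack=2)
Line 3: ['fast', 'progress', 'my'] (min_width=16, slack=2)
Line 4: ['old', 'train', 'early'] (min_width=15, slack=3)
Line 5: ['brown', 'tomato', 'ocean'] (min_width=18, slack=0)
Line 6: ['address', 'fox', 'you'] (min_width=15, slack=3)
Line 7: ['why', 'a', 'rainbow'] (min_width=13, slack=5)
Line 8: ['heart', 'of', 'leaf'] (min_width=13, slack=5)
Line 9: ['golden', 'large'] (min_width=12, slack=6)
Line 10: ['display'] (min_width=7, slack=11)
Total lines: 10

Answer: 10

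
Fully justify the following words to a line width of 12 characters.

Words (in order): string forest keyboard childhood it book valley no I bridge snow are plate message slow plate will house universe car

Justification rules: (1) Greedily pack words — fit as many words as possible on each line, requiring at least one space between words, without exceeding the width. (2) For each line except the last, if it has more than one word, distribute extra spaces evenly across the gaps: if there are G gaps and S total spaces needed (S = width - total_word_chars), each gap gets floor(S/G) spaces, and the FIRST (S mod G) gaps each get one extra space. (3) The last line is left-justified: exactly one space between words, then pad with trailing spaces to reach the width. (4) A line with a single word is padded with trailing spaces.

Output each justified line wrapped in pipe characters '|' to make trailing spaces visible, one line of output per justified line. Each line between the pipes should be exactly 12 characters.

Line 1: ['string'] (min_width=6, slack=6)
Line 2: ['forest'] (min_width=6, slack=6)
Line 3: ['keyboard'] (min_width=8, slack=4)
Line 4: ['childhood', 'it'] (min_width=12, slack=0)
Line 5: ['book', 'valley'] (min_width=11, slack=1)
Line 6: ['no', 'I', 'bridge'] (min_width=11, slack=1)
Line 7: ['snow', 'are'] (min_width=8, slack=4)
Line 8: ['plate'] (min_width=5, slack=7)
Line 9: ['message', 'slow'] (min_width=12, slack=0)
Line 10: ['plate', 'will'] (min_width=10, slack=2)
Line 11: ['house'] (min_width=5, slack=7)
Line 12: ['universe', 'car'] (min_width=12, slack=0)

Answer: |string      |
|forest      |
|keyboard    |
|childhood it|
|book  valley|
|no  I bridge|
|snow     are|
|plate       |
|message slow|
|plate   will|
|house       |
|universe car|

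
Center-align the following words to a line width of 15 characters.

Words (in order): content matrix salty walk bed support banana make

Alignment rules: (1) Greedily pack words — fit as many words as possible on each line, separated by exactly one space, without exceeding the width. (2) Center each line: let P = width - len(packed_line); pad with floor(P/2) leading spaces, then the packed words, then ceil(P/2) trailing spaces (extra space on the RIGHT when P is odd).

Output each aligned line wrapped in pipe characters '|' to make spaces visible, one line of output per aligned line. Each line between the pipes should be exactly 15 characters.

Line 1: ['content', 'matrix'] (min_width=14, slack=1)
Line 2: ['salty', 'walk', 'bed'] (min_width=14, slack=1)
Line 3: ['support', 'banana'] (min_width=14, slack=1)
Line 4: ['make'] (min_width=4, slack=11)

Answer: |content matrix |
|salty walk bed |
|support banana |
|     make      |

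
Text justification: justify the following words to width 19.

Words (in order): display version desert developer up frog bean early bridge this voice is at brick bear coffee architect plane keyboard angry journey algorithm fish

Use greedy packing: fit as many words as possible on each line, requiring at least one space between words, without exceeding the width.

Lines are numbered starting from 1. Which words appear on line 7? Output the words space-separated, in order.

Answer: plane keyboard

Derivation:
Line 1: ['display', 'version'] (min_width=15, slack=4)
Line 2: ['desert', 'developer', 'up'] (min_width=19, slack=0)
Line 3: ['frog', 'bean', 'early'] (min_width=15, slack=4)
Line 4: ['bridge', 'this', 'voice'] (min_width=17, slack=2)
Line 5: ['is', 'at', 'brick', 'bear'] (min_width=16, slack=3)
Line 6: ['coffee', 'architect'] (min_width=16, slack=3)
Line 7: ['plane', 'keyboard'] (min_width=14, slack=5)
Line 8: ['angry', 'journey'] (min_width=13, slack=6)
Line 9: ['algorithm', 'fish'] (min_width=14, slack=5)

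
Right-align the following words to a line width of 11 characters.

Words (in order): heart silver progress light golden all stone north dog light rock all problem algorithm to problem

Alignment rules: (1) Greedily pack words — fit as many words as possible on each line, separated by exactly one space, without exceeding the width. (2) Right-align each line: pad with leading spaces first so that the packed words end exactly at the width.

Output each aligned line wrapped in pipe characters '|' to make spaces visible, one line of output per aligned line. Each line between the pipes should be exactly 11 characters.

Answer: |      heart|
|     silver|
|   progress|
|      light|
| golden all|
|stone north|
|  dog light|
|   rock all|
|    problem|
|  algorithm|
| to problem|

Derivation:
Line 1: ['heart'] (min_width=5, slack=6)
Line 2: ['silver'] (min_width=6, slack=5)
Line 3: ['progress'] (min_width=8, slack=3)
Line 4: ['light'] (min_width=5, slack=6)
Line 5: ['golden', 'all'] (min_width=10, slack=1)
Line 6: ['stone', 'north'] (min_width=11, slack=0)
Line 7: ['dog', 'light'] (min_width=9, slack=2)
Line 8: ['rock', 'all'] (min_width=8, slack=3)
Line 9: ['problem'] (min_width=7, slack=4)
Line 10: ['algorithm'] (min_width=9, slack=2)
Line 11: ['to', 'problem'] (min_width=10, slack=1)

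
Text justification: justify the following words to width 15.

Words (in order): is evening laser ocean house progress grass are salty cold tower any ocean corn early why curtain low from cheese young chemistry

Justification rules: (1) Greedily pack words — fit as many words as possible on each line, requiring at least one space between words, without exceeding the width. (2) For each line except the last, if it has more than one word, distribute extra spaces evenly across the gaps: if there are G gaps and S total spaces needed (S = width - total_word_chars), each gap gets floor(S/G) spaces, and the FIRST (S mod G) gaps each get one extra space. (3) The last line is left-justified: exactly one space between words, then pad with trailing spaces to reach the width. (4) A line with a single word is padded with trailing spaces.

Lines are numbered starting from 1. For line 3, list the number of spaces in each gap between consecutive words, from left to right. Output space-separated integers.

Line 1: ['is', 'evening'] (min_width=10, slack=5)
Line 2: ['laser', 'ocean'] (min_width=11, slack=4)
Line 3: ['house', 'progress'] (min_width=14, slack=1)
Line 4: ['grass', 'are', 'salty'] (min_width=15, slack=0)
Line 5: ['cold', 'tower', 'any'] (min_width=14, slack=1)
Line 6: ['ocean', 'corn'] (min_width=10, slack=5)
Line 7: ['early', 'why'] (min_width=9, slack=6)
Line 8: ['curtain', 'low'] (min_width=11, slack=4)
Line 9: ['from', 'cheese'] (min_width=11, slack=4)
Line 10: ['young', 'chemistry'] (min_width=15, slack=0)

Answer: 2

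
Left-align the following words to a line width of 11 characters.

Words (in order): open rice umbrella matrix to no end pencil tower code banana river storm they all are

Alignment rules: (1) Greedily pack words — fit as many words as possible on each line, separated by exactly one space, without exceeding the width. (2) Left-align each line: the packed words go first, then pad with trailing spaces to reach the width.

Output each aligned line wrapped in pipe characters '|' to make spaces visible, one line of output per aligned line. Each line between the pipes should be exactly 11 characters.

Answer: |open rice  |
|umbrella   |
|matrix to  |
|no end     |
|pencil     |
|tower code |
|banana     |
|river storm|
|they all   |
|are        |

Derivation:
Line 1: ['open', 'rice'] (min_width=9, slack=2)
Line 2: ['umbrella'] (min_width=8, slack=3)
Line 3: ['matrix', 'to'] (min_width=9, slack=2)
Line 4: ['no', 'end'] (min_width=6, slack=5)
Line 5: ['pencil'] (min_width=6, slack=5)
Line 6: ['tower', 'code'] (min_width=10, slack=1)
Line 7: ['banana'] (min_width=6, slack=5)
Line 8: ['river', 'storm'] (min_width=11, slack=0)
Line 9: ['they', 'all'] (min_width=8, slack=3)
Line 10: ['are'] (min_width=3, slack=8)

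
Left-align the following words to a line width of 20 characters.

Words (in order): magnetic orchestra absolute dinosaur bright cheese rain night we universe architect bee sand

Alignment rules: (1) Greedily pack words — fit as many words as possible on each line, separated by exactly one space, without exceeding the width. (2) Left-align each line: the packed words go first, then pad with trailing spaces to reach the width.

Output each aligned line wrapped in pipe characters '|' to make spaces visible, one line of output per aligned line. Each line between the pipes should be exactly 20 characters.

Answer: |magnetic orchestra  |
|absolute dinosaur   |
|bright cheese rain  |
|night we universe   |
|architect bee sand  |

Derivation:
Line 1: ['magnetic', 'orchestra'] (min_width=18, slack=2)
Line 2: ['absolute', 'dinosaur'] (min_width=17, slack=3)
Line 3: ['bright', 'cheese', 'rain'] (min_width=18, slack=2)
Line 4: ['night', 'we', 'universe'] (min_width=17, slack=3)
Line 5: ['architect', 'bee', 'sand'] (min_width=18, slack=2)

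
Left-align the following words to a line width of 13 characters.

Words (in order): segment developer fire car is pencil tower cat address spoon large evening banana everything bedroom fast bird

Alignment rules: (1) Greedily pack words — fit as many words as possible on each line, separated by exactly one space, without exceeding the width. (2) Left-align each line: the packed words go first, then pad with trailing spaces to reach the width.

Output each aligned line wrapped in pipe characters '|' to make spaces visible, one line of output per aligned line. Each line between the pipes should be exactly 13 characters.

Answer: |segment      |
|developer    |
|fire car is  |
|pencil tower |
|cat address  |
|spoon large  |
|evening      |
|banana       |
|everything   |
|bedroom fast |
|bird         |

Derivation:
Line 1: ['segment'] (min_width=7, slack=6)
Line 2: ['developer'] (min_width=9, slack=4)
Line 3: ['fire', 'car', 'is'] (min_width=11, slack=2)
Line 4: ['pencil', 'tower'] (min_width=12, slack=1)
Line 5: ['cat', 'address'] (min_width=11, slack=2)
Line 6: ['spoon', 'large'] (min_width=11, slack=2)
Line 7: ['evening'] (min_width=7, slack=6)
Line 8: ['banana'] (min_width=6, slack=7)
Line 9: ['everything'] (min_width=10, slack=3)
Line 10: ['bedroom', 'fast'] (min_width=12, slack=1)
Line 11: ['bird'] (min_width=4, slack=9)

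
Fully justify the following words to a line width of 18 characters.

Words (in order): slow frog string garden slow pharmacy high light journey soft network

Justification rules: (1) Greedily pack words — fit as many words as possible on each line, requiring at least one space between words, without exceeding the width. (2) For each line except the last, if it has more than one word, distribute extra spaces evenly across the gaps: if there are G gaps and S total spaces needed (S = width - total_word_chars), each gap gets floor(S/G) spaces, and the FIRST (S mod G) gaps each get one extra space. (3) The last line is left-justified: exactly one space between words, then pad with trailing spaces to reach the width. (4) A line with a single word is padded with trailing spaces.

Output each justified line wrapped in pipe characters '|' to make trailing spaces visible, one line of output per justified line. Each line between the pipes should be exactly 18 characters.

Answer: |slow  frog  string|
|garden        slow|
|pharmacy      high|
|light journey soft|
|network           |

Derivation:
Line 1: ['slow', 'frog', 'string'] (min_width=16, slack=2)
Line 2: ['garden', 'slow'] (min_width=11, slack=7)
Line 3: ['pharmacy', 'high'] (min_width=13, slack=5)
Line 4: ['light', 'journey', 'soft'] (min_width=18, slack=0)
Line 5: ['network'] (min_width=7, slack=11)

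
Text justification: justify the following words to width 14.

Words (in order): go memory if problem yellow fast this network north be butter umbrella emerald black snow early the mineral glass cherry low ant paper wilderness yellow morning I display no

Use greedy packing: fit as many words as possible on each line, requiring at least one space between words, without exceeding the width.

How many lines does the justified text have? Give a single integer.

Answer: 14

Derivation:
Line 1: ['go', 'memory', 'if'] (min_width=12, slack=2)
Line 2: ['problem', 'yellow'] (min_width=14, slack=0)
Line 3: ['fast', 'this'] (min_width=9, slack=5)
Line 4: ['network', 'north'] (min_width=13, slack=1)
Line 5: ['be', 'butter'] (min_width=9, slack=5)
Line 6: ['umbrella'] (min_width=8, slack=6)
Line 7: ['emerald', 'black'] (min_width=13, slack=1)
Line 8: ['snow', 'early', 'the'] (min_width=14, slack=0)
Line 9: ['mineral', 'glass'] (min_width=13, slack=1)
Line 10: ['cherry', 'low', 'ant'] (min_width=14, slack=0)
Line 11: ['paper'] (min_width=5, slack=9)
Line 12: ['wilderness'] (min_width=10, slack=4)
Line 13: ['yellow', 'morning'] (min_width=14, slack=0)
Line 14: ['I', 'display', 'no'] (min_width=12, slack=2)
Total lines: 14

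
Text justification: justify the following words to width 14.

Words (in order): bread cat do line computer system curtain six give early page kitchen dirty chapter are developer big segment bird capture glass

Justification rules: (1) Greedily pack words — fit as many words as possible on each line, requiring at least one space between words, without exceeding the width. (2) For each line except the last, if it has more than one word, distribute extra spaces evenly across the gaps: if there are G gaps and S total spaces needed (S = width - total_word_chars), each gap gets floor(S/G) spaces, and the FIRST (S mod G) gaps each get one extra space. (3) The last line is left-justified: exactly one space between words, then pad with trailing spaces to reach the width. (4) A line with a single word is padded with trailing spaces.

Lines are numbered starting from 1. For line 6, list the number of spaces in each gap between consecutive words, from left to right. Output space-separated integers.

Line 1: ['bread', 'cat', 'do'] (min_width=12, slack=2)
Line 2: ['line', 'computer'] (min_width=13, slack=1)
Line 3: ['system', 'curtain'] (min_width=14, slack=0)
Line 4: ['six', 'give', 'early'] (min_width=14, slack=0)
Line 5: ['page', 'kitchen'] (min_width=12, slack=2)
Line 6: ['dirty', 'chapter'] (min_width=13, slack=1)
Line 7: ['are', 'developer'] (min_width=13, slack=1)
Line 8: ['big', 'segment'] (min_width=11, slack=3)
Line 9: ['bird', 'capture'] (min_width=12, slack=2)
Line 10: ['glass'] (min_width=5, slack=9)

Answer: 2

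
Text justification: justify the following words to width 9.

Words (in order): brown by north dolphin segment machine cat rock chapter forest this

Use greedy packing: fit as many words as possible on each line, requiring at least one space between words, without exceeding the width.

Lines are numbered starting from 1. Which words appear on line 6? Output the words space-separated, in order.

Answer: cat rock

Derivation:
Line 1: ['brown', 'by'] (min_width=8, slack=1)
Line 2: ['north'] (min_width=5, slack=4)
Line 3: ['dolphin'] (min_width=7, slack=2)
Line 4: ['segment'] (min_width=7, slack=2)
Line 5: ['machine'] (min_width=7, slack=2)
Line 6: ['cat', 'rock'] (min_width=8, slack=1)
Line 7: ['chapter'] (min_width=7, slack=2)
Line 8: ['forest'] (min_width=6, slack=3)
Line 9: ['this'] (min_width=4, slack=5)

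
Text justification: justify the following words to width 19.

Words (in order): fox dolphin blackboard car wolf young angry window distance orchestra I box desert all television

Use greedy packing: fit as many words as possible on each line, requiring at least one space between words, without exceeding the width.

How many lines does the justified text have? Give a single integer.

Line 1: ['fox', 'dolphin'] (min_width=11, slack=8)
Line 2: ['blackboard', 'car', 'wolf'] (min_width=19, slack=0)
Line 3: ['young', 'angry', 'window'] (min_width=18, slack=1)
Line 4: ['distance', 'orchestra'] (min_width=18, slack=1)
Line 5: ['I', 'box', 'desert', 'all'] (min_width=16, slack=3)
Line 6: ['television'] (min_width=10, slack=9)
Total lines: 6

Answer: 6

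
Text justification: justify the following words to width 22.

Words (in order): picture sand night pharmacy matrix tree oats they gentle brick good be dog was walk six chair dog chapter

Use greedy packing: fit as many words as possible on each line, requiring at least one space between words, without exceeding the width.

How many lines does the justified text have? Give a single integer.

Line 1: ['picture', 'sand', 'night'] (min_width=18, slack=4)
Line 2: ['pharmacy', 'matrix', 'tree'] (min_width=20, slack=2)
Line 3: ['oats', 'they', 'gentle', 'brick'] (min_width=22, slack=0)
Line 4: ['good', 'be', 'dog', 'was', 'walk'] (min_width=20, slack=2)
Line 5: ['six', 'chair', 'dog', 'chapter'] (min_width=21, slack=1)
Total lines: 5

Answer: 5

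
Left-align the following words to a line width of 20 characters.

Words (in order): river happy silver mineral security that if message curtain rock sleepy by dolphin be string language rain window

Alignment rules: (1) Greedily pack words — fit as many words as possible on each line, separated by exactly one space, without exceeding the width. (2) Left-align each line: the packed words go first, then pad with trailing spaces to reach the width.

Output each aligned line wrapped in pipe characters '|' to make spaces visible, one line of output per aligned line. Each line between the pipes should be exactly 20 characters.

Line 1: ['river', 'happy', 'silver'] (min_width=18, slack=2)
Line 2: ['mineral', 'security'] (min_width=16, slack=4)
Line 3: ['that', 'if', 'message'] (min_width=15, slack=5)
Line 4: ['curtain', 'rock', 'sleepy'] (min_width=19, slack=1)
Line 5: ['by', 'dolphin', 'be', 'string'] (min_width=20, slack=0)
Line 6: ['language', 'rain', 'window'] (min_width=20, slack=0)

Answer: |river happy silver  |
|mineral security    |
|that if message     |
|curtain rock sleepy |
|by dolphin be string|
|language rain window|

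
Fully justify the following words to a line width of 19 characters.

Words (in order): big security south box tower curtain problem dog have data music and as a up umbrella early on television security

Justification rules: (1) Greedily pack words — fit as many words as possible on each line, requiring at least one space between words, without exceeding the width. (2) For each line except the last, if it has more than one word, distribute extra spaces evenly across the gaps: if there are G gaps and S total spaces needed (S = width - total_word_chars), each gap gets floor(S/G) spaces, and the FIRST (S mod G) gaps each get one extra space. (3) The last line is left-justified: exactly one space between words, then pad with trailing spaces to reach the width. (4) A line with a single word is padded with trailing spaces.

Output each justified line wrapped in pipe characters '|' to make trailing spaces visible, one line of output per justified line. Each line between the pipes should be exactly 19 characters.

Answer: |big  security south|
|box  tower  curtain|
|problem   dog  have|
|data music and as a|
|up  umbrella  early|
|on       television|
|security           |

Derivation:
Line 1: ['big', 'security', 'south'] (min_width=18, slack=1)
Line 2: ['box', 'tower', 'curtain'] (min_width=17, slack=2)
Line 3: ['problem', 'dog', 'have'] (min_width=16, slack=3)
Line 4: ['data', 'music', 'and', 'as', 'a'] (min_width=19, slack=0)
Line 5: ['up', 'umbrella', 'early'] (min_width=17, slack=2)
Line 6: ['on', 'television'] (min_width=13, slack=6)
Line 7: ['security'] (min_width=8, slack=11)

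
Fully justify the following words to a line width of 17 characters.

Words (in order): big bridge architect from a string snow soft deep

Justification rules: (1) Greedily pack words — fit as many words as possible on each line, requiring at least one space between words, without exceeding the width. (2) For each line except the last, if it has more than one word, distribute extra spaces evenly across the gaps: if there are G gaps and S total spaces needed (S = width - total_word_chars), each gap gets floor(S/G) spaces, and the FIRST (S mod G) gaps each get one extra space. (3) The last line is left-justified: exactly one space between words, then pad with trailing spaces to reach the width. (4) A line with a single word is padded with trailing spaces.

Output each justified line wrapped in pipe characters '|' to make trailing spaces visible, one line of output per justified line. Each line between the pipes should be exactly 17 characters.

Line 1: ['big', 'bridge'] (min_width=10, slack=7)
Line 2: ['architect', 'from', 'a'] (min_width=16, slack=1)
Line 3: ['string', 'snow', 'soft'] (min_width=16, slack=1)
Line 4: ['deep'] (min_width=4, slack=13)

Answer: |big        bridge|
|architect  from a|
|string  snow soft|
|deep             |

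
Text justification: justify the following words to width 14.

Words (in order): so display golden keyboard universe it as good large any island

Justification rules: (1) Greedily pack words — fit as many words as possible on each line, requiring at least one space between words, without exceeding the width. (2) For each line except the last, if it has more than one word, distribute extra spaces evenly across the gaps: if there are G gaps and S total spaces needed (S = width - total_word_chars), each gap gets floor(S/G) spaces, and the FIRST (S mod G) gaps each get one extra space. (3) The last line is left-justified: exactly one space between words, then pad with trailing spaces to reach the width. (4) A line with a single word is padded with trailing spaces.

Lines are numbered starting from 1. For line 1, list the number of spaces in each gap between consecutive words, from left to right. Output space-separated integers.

Line 1: ['so', 'display'] (min_width=10, slack=4)
Line 2: ['golden'] (min_width=6, slack=8)
Line 3: ['keyboard'] (min_width=8, slack=6)
Line 4: ['universe', 'it', 'as'] (min_width=14, slack=0)
Line 5: ['good', 'large', 'any'] (min_width=14, slack=0)
Line 6: ['island'] (min_width=6, slack=8)

Answer: 5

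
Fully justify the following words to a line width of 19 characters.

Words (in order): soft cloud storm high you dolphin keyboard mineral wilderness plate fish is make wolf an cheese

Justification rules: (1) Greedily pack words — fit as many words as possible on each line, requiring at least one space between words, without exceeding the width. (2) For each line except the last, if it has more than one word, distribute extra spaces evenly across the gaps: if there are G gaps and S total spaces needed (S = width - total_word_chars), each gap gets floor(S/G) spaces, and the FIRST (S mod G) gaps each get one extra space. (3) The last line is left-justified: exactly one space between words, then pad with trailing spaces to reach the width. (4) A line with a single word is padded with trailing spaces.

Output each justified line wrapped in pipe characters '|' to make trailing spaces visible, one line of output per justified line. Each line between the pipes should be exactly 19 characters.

Line 1: ['soft', 'cloud', 'storm'] (min_width=16, slack=3)
Line 2: ['high', 'you', 'dolphin'] (min_width=16, slack=3)
Line 3: ['keyboard', 'mineral'] (min_width=16, slack=3)
Line 4: ['wilderness', 'plate'] (min_width=16, slack=3)
Line 5: ['fish', 'is', 'make', 'wolf'] (min_width=17, slack=2)
Line 6: ['an', 'cheese'] (min_width=9, slack=10)

Answer: |soft   cloud  storm|
|high   you  dolphin|
|keyboard    mineral|
|wilderness    plate|
|fish  is  make wolf|
|an cheese          |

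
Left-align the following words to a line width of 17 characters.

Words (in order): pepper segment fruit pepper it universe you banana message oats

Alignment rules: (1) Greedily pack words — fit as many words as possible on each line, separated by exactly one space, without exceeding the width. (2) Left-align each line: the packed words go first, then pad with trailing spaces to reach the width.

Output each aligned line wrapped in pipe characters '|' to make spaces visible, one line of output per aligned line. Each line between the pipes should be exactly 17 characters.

Line 1: ['pepper', 'segment'] (min_width=14, slack=3)
Line 2: ['fruit', 'pepper', 'it'] (min_width=15, slack=2)
Line 3: ['universe', 'you'] (min_width=12, slack=5)
Line 4: ['banana', 'message'] (min_width=14, slack=3)
Line 5: ['oats'] (min_width=4, slack=13)

Answer: |pepper segment   |
|fruit pepper it  |
|universe you     |
|banana message   |
|oats             |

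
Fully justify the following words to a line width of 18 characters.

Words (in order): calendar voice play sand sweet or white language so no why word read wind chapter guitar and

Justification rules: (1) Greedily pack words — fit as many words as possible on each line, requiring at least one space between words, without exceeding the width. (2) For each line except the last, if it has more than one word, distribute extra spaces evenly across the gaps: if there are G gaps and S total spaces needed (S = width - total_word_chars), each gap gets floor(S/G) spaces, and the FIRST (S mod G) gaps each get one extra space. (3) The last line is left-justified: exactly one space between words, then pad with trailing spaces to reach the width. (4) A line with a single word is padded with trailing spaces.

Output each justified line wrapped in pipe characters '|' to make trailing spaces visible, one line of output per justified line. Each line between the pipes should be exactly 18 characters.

Answer: |calendar     voice|
|play sand sweet or|
|white  language so|
|no  why  word read|
|wind       chapter|
|guitar and        |

Derivation:
Line 1: ['calendar', 'voice'] (min_width=14, slack=4)
Line 2: ['play', 'sand', 'sweet', 'or'] (min_width=18, slack=0)
Line 3: ['white', 'language', 'so'] (min_width=17, slack=1)
Line 4: ['no', 'why', 'word', 'read'] (min_width=16, slack=2)
Line 5: ['wind', 'chapter'] (min_width=12, slack=6)
Line 6: ['guitar', 'and'] (min_width=10, slack=8)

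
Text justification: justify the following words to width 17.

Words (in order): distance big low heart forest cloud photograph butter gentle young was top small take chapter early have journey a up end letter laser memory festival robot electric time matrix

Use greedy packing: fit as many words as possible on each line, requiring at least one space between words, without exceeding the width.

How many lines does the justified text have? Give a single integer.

Answer: 12

Derivation:
Line 1: ['distance', 'big', 'low'] (min_width=16, slack=1)
Line 2: ['heart', 'forest'] (min_width=12, slack=5)
Line 3: ['cloud', 'photograph'] (min_width=16, slack=1)
Line 4: ['butter', 'gentle'] (min_width=13, slack=4)
Line 5: ['young', 'was', 'top'] (min_width=13, slack=4)
Line 6: ['small', 'take'] (min_width=10, slack=7)
Line 7: ['chapter', 'early'] (min_width=13, slack=4)
Line 8: ['have', 'journey', 'a', 'up'] (min_width=17, slack=0)
Line 9: ['end', 'letter', 'laser'] (min_width=16, slack=1)
Line 10: ['memory', 'festival'] (min_width=15, slack=2)
Line 11: ['robot', 'electric'] (min_width=14, slack=3)
Line 12: ['time', 'matrix'] (min_width=11, slack=6)
Total lines: 12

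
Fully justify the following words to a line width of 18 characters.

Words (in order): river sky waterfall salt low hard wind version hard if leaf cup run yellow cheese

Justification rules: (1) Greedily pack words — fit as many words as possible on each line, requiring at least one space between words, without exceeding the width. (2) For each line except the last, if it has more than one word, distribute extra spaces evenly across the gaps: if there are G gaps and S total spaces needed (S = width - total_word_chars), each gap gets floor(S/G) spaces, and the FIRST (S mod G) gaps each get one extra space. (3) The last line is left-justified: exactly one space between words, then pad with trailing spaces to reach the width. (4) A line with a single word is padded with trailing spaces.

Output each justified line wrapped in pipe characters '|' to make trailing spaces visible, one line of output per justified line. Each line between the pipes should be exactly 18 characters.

Answer: |river          sky|
|waterfall salt low|
|hard  wind version|
|hard  if  leaf cup|
|run yellow cheese |

Derivation:
Line 1: ['river', 'sky'] (min_width=9, slack=9)
Line 2: ['waterfall', 'salt', 'low'] (min_width=18, slack=0)
Line 3: ['hard', 'wind', 'version'] (min_width=17, slack=1)
Line 4: ['hard', 'if', 'leaf', 'cup'] (min_width=16, slack=2)
Line 5: ['run', 'yellow', 'cheese'] (min_width=17, slack=1)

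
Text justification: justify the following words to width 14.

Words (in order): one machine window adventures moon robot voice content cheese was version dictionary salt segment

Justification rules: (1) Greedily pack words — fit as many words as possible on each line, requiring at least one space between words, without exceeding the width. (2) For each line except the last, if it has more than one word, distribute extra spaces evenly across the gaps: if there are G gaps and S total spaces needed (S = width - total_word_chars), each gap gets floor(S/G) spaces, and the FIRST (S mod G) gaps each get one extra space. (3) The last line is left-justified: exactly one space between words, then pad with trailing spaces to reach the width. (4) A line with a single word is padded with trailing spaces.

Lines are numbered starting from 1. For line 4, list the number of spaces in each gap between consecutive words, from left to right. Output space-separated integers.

Line 1: ['one', 'machine'] (min_width=11, slack=3)
Line 2: ['window'] (min_width=6, slack=8)
Line 3: ['adventures'] (min_width=10, slack=4)
Line 4: ['moon', 'robot'] (min_width=10, slack=4)
Line 5: ['voice', 'content'] (min_width=13, slack=1)
Line 6: ['cheese', 'was'] (min_width=10, slack=4)
Line 7: ['version'] (min_width=7, slack=7)
Line 8: ['dictionary'] (min_width=10, slack=4)
Line 9: ['salt', 'segment'] (min_width=12, slack=2)

Answer: 5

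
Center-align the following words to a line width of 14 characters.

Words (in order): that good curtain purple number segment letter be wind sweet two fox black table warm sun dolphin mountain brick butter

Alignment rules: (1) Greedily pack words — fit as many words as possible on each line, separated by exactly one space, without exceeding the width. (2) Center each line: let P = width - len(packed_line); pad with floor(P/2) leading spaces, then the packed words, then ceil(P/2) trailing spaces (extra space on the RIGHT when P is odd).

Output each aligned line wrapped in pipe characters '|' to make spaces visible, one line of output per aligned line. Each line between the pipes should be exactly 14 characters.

Line 1: ['that', 'good'] (min_width=9, slack=5)
Line 2: ['curtain', 'purple'] (min_width=14, slack=0)
Line 3: ['number', 'segment'] (min_width=14, slack=0)
Line 4: ['letter', 'be', 'wind'] (min_width=14, slack=0)
Line 5: ['sweet', 'two', 'fox'] (min_width=13, slack=1)
Line 6: ['black', 'table'] (min_width=11, slack=3)
Line 7: ['warm', 'sun'] (min_width=8, slack=6)
Line 8: ['dolphin'] (min_width=7, slack=7)
Line 9: ['mountain', 'brick'] (min_width=14, slack=0)
Line 10: ['butter'] (min_width=6, slack=8)

Answer: |  that good   |
|curtain purple|
|number segment|
|letter be wind|
|sweet two fox |
| black table  |
|   warm sun   |
|   dolphin    |
|mountain brick|
|    butter    |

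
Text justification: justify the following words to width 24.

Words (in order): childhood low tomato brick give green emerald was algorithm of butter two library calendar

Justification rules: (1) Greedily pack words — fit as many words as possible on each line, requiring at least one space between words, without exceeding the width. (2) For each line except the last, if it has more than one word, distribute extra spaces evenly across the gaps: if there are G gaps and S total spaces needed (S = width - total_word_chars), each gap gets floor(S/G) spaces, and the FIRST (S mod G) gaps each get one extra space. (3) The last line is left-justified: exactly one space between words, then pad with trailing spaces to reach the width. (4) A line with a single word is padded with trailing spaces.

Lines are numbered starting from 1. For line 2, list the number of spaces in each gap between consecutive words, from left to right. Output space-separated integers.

Answer: 1 1 1

Derivation:
Line 1: ['childhood', 'low', 'tomato'] (min_width=20, slack=4)
Line 2: ['brick', 'give', 'green', 'emerald'] (min_width=24, slack=0)
Line 3: ['was', 'algorithm', 'of', 'butter'] (min_width=23, slack=1)
Line 4: ['two', 'library', 'calendar'] (min_width=20, slack=4)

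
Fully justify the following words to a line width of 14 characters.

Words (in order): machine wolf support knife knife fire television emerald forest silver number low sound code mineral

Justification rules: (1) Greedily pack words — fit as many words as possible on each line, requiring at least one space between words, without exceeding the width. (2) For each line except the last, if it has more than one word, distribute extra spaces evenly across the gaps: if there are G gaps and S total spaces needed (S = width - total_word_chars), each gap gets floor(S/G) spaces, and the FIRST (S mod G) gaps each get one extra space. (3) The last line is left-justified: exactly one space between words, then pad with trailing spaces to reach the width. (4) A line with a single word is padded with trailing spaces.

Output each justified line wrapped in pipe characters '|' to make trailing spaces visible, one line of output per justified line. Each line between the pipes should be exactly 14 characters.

Answer: |machine   wolf|
|support  knife|
|knife     fire|
|television    |
|emerald forest|
|silver  number|
|low sound code|
|mineral       |

Derivation:
Line 1: ['machine', 'wolf'] (min_width=12, slack=2)
Line 2: ['support', 'knife'] (min_width=13, slack=1)
Line 3: ['knife', 'fire'] (min_width=10, slack=4)
Line 4: ['television'] (min_width=10, slack=4)
Line 5: ['emerald', 'forest'] (min_width=14, slack=0)
Line 6: ['silver', 'number'] (min_width=13, slack=1)
Line 7: ['low', 'sound', 'code'] (min_width=14, slack=0)
Line 8: ['mineral'] (min_width=7, slack=7)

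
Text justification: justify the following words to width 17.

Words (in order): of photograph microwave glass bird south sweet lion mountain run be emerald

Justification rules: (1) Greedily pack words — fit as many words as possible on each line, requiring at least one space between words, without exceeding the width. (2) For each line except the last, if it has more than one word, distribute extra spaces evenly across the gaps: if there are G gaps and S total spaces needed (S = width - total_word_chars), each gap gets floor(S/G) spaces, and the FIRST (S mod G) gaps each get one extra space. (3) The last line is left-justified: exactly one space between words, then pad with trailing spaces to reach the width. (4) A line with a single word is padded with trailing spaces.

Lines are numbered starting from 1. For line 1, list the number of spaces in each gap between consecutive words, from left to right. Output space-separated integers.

Line 1: ['of', 'photograph'] (min_width=13, slack=4)
Line 2: ['microwave', 'glass'] (min_width=15, slack=2)
Line 3: ['bird', 'south', 'sweet'] (min_width=16, slack=1)
Line 4: ['lion', 'mountain', 'run'] (min_width=17, slack=0)
Line 5: ['be', 'emerald'] (min_width=10, slack=7)

Answer: 5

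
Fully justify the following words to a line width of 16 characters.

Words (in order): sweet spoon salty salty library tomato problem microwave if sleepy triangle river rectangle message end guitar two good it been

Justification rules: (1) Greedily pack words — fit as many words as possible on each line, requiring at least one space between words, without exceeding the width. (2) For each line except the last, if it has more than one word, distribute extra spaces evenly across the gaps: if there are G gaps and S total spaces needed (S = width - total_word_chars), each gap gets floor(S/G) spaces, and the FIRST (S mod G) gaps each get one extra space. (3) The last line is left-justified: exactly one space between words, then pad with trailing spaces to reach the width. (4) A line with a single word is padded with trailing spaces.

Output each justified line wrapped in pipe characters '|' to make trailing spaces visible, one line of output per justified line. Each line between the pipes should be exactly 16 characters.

Line 1: ['sweet', 'spoon'] (min_width=11, slack=5)
Line 2: ['salty', 'salty'] (min_width=11, slack=5)
Line 3: ['library', 'tomato'] (min_width=14, slack=2)
Line 4: ['problem'] (min_width=7, slack=9)
Line 5: ['microwave', 'if'] (min_width=12, slack=4)
Line 6: ['sleepy', 'triangle'] (min_width=15, slack=1)
Line 7: ['river', 'rectangle'] (min_width=15, slack=1)
Line 8: ['message', 'end'] (min_width=11, slack=5)
Line 9: ['guitar', 'two', 'good'] (min_width=15, slack=1)
Line 10: ['it', 'been'] (min_width=7, slack=9)

Answer: |sweet      spoon|
|salty      salty|
|library   tomato|
|problem         |
|microwave     if|
|sleepy  triangle|
|river  rectangle|
|message      end|
|guitar  two good|
|it been         |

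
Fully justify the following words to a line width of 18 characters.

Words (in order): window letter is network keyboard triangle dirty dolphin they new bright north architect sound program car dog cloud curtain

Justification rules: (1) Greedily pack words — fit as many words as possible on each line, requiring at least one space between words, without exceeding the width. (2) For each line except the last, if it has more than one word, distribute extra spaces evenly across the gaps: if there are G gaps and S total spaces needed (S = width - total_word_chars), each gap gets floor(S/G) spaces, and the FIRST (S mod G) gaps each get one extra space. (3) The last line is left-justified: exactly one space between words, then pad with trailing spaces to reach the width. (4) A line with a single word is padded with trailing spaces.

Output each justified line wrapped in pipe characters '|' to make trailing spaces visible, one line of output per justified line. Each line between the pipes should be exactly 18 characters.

Line 1: ['window', 'letter', 'is'] (min_width=16, slack=2)
Line 2: ['network', 'keyboard'] (min_width=16, slack=2)
Line 3: ['triangle', 'dirty'] (min_width=14, slack=4)
Line 4: ['dolphin', 'they', 'new'] (min_width=16, slack=2)
Line 5: ['bright', 'north'] (min_width=12, slack=6)
Line 6: ['architect', 'sound'] (min_width=15, slack=3)
Line 7: ['program', 'car', 'dog'] (min_width=15, slack=3)
Line 8: ['cloud', 'curtain'] (min_width=13, slack=5)

Answer: |window  letter  is|
|network   keyboard|
|triangle     dirty|
|dolphin  they  new|
|bright       north|
|architect    sound|
|program   car  dog|
|cloud curtain     |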